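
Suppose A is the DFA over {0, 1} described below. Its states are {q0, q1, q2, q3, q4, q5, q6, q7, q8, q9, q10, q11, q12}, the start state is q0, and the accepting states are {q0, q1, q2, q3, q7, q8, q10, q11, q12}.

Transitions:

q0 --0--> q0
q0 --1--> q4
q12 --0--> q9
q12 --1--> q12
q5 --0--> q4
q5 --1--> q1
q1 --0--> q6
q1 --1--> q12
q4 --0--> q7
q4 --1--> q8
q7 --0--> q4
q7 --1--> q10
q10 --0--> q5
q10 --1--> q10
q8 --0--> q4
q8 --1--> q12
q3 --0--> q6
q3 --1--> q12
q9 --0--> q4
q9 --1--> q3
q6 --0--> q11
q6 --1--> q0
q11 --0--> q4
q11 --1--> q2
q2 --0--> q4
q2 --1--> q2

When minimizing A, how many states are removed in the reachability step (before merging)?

A breadth-first search from the start state visits every state.

0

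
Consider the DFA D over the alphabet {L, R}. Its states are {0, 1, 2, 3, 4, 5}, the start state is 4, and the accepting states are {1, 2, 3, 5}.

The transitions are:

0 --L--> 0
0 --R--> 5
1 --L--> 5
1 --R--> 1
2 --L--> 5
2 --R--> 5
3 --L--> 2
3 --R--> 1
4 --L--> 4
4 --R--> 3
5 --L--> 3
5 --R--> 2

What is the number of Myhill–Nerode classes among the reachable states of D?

First remove the unreachable states {0}; 5 states remain.
Initial partition by acceptance: {1,2,3,5} | {4}.
Stable partition: {1,2,3,5} | {4} — 2 equivalence classes.

2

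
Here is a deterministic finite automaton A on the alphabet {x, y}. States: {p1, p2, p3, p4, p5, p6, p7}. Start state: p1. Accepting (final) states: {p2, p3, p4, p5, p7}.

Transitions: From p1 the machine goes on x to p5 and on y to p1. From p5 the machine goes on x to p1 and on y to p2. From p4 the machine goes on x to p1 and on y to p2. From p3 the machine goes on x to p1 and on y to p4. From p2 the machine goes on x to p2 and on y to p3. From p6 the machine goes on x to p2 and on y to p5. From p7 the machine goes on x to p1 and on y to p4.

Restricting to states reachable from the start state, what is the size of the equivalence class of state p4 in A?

Reachable states from the start: {p1,p2,p3,p4,p5}. Unreachable: {p6,p7} — drop them.
Start with accepting vs non-accepting: {p2,p3,p4,p5} | {p1}.
Split {p2,p3,p4,p5} by δ(·,x) → {p3,p4,p5} and {p2}.
On input y, block {p3,p4,p5} splits into {p4,p5} and {p3}.
Stable partition: {p4,p5} | {p1} | {p2} | {p3} — 4 equivalence classes.
State p4 belongs to the block {p4,p5}, which has 2 states.

2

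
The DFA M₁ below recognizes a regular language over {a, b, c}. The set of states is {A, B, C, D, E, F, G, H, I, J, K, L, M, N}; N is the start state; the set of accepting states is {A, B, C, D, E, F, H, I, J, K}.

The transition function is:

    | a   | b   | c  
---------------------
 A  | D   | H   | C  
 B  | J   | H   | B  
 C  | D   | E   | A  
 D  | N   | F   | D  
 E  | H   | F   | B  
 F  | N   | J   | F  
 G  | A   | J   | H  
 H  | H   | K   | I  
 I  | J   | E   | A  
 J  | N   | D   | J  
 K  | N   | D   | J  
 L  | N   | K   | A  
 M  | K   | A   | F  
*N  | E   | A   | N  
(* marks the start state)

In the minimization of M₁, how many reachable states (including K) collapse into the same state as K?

States {G,L,M} cannot be reached from the start state, so discard them.
P0 = {A,B,C,D,E,F,H,I,J,K} | {N}.
Refine {A,B,C,D,E,F,H,I,J,K} on symbol a: members go to different blocks, giving {A,B,C,E,H,I} and {D,F,J,K}.
Refine {A,B,C,E,H,I} on symbol a: members go to different blocks, giving {A,B,C,I} and {E,H}.
The partition is now stable with 4 blocks: {A,B,C,I} | {N} | {D,F,J,K} | {E,H}.
The equivalence class containing K is {D,F,J,K}, of size 4.

4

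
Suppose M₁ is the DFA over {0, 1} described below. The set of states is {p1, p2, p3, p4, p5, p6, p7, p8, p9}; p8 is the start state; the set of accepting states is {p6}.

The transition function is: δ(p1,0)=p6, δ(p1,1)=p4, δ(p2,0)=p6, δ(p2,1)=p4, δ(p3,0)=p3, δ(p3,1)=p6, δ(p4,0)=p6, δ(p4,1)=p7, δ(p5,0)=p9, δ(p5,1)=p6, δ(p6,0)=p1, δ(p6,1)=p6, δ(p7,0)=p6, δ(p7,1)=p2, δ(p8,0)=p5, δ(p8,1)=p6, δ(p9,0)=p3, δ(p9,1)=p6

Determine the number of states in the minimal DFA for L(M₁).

Initial partition by acceptance: {p6} | {p1,p2,p3,p4,p5,p7,p8,p9}.
Refine {p1,p2,p3,p4,p5,p7,p8,p9} on symbol 0: members go to different blocks, giving {p1,p2,p4,p7} and {p3,p5,p8,p9}.
No further refinement is possible. Final partition (3 blocks): {p6} | {p1,p2,p4,p7} | {p3,p5,p8,p9}.

3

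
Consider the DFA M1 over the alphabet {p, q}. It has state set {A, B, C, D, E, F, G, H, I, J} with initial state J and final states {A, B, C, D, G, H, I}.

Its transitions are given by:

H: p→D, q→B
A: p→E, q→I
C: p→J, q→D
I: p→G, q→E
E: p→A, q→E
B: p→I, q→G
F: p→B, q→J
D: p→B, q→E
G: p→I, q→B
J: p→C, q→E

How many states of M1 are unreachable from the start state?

2

No path from J leads to F, H; the other 8 states are all reachable.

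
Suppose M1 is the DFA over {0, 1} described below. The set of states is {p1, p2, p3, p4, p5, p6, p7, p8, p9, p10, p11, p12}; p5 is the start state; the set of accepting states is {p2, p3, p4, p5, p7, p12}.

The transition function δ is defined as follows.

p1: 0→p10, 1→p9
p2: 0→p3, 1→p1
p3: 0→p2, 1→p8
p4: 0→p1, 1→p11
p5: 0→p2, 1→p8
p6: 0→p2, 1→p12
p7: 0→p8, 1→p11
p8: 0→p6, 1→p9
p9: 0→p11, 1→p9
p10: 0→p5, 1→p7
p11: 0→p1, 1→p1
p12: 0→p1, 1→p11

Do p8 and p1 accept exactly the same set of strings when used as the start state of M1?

Yes

Reachable states from the start: {p1,p2,p3,p5,p6,p7,p8,p9,p10,p11,p12}. Unreachable: {p4} — drop them.
Start with accepting vs non-accepting: {p2,p3,p5,p7,p12} | {p1,p6,p8,p9,p10,p11}.
Refine {p2,p3,p5,p7,p12} on symbol 0: members go to different blocks, giving {p2,p3,p5} and {p7,p12}.
Refine {p1,p6,p8,p9,p10,p11} on symbol 0: members go to different blocks, giving {p1,p8,p9,p11} and {p6,p10}.
Split {p1,p8,p9,p11} by δ(·,0) → {p1,p8} and {p9,p11}.
Split {p9,p11} by δ(·,0) → {p9} and {p11}.
Stable partition: {p2,p3,p5} | {p1,p8} | {p7,p12} | {p6,p10} | {p9} | {p11} — 6 equivalence classes.
p8 and p1 lie in the same block of the stable partition, so they are equivalent — no string distinguishes them.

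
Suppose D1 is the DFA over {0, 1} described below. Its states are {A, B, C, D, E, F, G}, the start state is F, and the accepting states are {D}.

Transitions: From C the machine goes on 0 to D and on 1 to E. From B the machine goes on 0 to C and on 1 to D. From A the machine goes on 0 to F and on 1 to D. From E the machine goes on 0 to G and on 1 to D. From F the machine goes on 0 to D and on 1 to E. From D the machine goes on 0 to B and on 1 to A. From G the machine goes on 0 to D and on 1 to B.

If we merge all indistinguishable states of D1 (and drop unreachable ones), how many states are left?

3

All states are reachable from the start state.
Start with accepting vs non-accepting: {D} | {A,B,C,E,F,G}.
On input 0, block {A,B,C,E,F,G} splits into {A,B,E} and {C,F,G}.
No further refinement is possible. Final partition (3 blocks): {D} | {A,B,E} | {C,F,G}.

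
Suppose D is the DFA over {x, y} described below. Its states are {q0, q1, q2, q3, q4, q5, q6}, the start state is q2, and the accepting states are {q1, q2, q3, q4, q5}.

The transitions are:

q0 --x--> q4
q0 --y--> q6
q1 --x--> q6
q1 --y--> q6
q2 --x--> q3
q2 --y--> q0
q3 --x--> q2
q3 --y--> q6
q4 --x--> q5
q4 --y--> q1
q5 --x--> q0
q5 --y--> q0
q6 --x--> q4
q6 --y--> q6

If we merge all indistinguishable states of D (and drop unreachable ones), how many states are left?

4

Start with accepting vs non-accepting: {q1,q2,q3,q4,q5} | {q0,q6}.
On input x, block {q1,q2,q3,q4,q5} splits into {q2,q3,q4} and {q1,q5}.
On input x, block {q2,q3,q4} splits into {q2,q3} and {q4}.
Stable partition: {q2,q3} | {q0,q6} | {q1,q5} | {q4} — 4 equivalence classes.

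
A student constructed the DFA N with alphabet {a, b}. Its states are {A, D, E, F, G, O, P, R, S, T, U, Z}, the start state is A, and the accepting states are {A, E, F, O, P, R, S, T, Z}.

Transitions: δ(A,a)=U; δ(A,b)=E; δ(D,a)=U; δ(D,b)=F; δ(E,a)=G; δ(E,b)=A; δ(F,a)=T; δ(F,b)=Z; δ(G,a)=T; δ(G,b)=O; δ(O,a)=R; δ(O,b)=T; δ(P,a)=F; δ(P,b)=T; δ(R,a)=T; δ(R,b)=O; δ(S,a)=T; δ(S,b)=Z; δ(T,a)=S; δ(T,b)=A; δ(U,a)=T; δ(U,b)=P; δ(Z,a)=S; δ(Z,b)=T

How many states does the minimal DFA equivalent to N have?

5

First remove the unreachable states {D}; 11 states remain.
Start with accepting vs non-accepting: {A,E,F,O,P,R,S,T,Z} | {G,U}.
On input a, block {A,E,F,O,P,R,S,T,Z} splits into {F,O,P,R,S,T,Z} and {A,E}.
On input b, block {F,O,P,R,S,T,Z} splits into {F,O,P,R,S,Z} and {T}.
Split {F,O,P,R,S,Z} by δ(·,a) → {F,R,S} and {O,P,Z}.
No further refinement is possible. Final partition (5 blocks): {F,R,S} | {G,U} | {A,E} | {T} | {O,P,Z}.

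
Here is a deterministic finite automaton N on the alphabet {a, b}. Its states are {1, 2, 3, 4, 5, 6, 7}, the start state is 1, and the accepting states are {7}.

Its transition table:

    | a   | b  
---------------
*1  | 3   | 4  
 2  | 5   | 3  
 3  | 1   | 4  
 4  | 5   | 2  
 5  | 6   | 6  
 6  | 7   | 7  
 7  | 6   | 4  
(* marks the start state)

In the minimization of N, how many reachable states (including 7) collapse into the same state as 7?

All states are reachable from the start state.
P0 = {7} | {1,2,3,4,5,6}.
Refine {1,2,3,4,5,6} on symbol a: members go to different blocks, giving {1,2,3,4,5} and {6}.
On input a, block {1,2,3,4,5} splits into {1,2,3,4} and {5}.
Split {1,2,3,4} by δ(·,a) → {1,3} and {2,4}.
On input b, block {2,4} splits into {2} and {4}.
The partition is now stable with 6 blocks: {7} | {1,3} | {6} | {5} | {2} | {4}.
State 7 belongs to the block {7}, which has 1 states.

1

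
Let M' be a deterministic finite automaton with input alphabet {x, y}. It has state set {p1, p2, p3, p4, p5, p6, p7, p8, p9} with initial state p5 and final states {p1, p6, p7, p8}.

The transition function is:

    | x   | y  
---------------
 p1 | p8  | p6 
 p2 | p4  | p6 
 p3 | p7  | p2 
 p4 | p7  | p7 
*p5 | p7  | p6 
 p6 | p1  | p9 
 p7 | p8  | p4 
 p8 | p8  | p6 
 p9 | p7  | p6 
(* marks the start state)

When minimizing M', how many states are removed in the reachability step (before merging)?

BFS from p5 reaches {p1, p4, p5, p6, p7, p8, p9}; the 2 state(s) p2, p3 are never visited.

2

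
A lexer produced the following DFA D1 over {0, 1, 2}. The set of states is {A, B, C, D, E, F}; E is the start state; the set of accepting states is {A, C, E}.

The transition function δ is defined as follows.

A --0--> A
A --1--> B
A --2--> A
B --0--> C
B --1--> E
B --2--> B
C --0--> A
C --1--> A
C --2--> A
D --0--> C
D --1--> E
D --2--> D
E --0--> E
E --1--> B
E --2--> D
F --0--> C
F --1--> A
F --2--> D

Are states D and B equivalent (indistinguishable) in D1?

Reachable states from the start: {A,B,C,D,E}. Unreachable: {F} — drop them.
Initial partition by acceptance: {A,C,E} | {B,D}.
Refine {A,C,E} on symbol 1: members go to different blocks, giving {A,E} and {C}.
Split {A,E} by δ(·,2) → {A} and {E}.
No further refinement is possible. Final partition (4 blocks): {A} | {B,D} | {C} | {E}.
D and B lie in the same block of the stable partition, so they are equivalent — no string distinguishes them.

Yes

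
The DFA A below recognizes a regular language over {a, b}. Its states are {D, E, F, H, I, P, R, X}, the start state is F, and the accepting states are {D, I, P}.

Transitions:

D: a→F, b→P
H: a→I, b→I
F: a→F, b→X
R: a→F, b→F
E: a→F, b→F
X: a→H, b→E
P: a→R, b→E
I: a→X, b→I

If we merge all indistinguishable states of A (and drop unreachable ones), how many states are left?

First remove the unreachable states {D,P,R}; 5 states remain.
P0 = {I} | {E,F,H,X}.
On input a, block {E,F,H,X} splits into {E,F,X} and {H}.
Split {E,F,X} by δ(·,a) → {E,F} and {X}.
Refine {E,F} on symbol b: members go to different blocks, giving {F} and {E}.
No further refinement is possible. Final partition (5 blocks): {I} | {F} | {H} | {X} | {E}.

5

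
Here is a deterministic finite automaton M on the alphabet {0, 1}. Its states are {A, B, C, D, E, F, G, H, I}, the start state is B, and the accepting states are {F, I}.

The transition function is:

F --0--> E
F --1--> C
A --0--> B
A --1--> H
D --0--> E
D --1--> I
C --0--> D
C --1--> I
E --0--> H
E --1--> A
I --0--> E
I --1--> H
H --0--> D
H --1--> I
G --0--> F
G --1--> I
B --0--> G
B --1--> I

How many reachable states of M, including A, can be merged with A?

Initial partition by acceptance: {F,I} | {A,B,C,D,E,G,H}.
Refine {A,B,C,D,E,G,H} on symbol 0: members go to different blocks, giving {A,B,C,D,E,H} and {G}.
On input 0, block {A,B,C,D,E,H} splits into {A,C,D,E,H} and {B}.
On input 0, block {A,C,D,E,H} splits into {C,D,E,H} and {A}.
On input 1, block {C,D,E,H} splits into {C,D,H} and {E}.
Split {C,D,H} by δ(·,0) → {C,H} and {D}.
Stable partition: {F,I} | {C,H} | {G} | {B} | {A} | {E} | {D} — 7 equivalence classes.
State A belongs to the block {A}, which has 1 states.

1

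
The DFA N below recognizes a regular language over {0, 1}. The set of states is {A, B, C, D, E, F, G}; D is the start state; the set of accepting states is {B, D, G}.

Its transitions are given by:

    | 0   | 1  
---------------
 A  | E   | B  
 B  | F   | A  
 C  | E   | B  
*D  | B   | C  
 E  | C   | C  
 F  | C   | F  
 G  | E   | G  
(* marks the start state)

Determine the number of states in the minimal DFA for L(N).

5

States {G} cannot be reached from the start state, so discard them.
Initial partition by acceptance: {B,D} | {A,C,E,F}.
On input 0, block {B,D} splits into {B} and {D}.
Split {A,C,E,F} by δ(·,1) → {A,C} and {E,F}.
Split {E,F} by δ(·,1) → {E} and {F}.
The partition is now stable with 5 blocks: {B} | {A,C} | {D} | {E} | {F}.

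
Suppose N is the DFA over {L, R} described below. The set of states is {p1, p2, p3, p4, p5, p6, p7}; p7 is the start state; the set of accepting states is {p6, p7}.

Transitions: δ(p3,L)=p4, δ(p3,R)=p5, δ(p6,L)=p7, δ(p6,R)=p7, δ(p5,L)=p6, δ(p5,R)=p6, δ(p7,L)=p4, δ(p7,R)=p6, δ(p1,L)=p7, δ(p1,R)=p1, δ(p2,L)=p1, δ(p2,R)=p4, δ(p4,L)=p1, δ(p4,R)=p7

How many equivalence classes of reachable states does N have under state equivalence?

States {p2,p3,p5} cannot be reached from the start state, so discard them.
Initial partition by acceptance: {p6,p7} | {p1,p4}.
On input L, block {p6,p7} splits into {p6} and {p7}.
Split {p1,p4} by δ(·,L) → {p1} and {p4}.
Stable partition: {p6} | {p1} | {p7} | {p4} — 4 equivalence classes.

4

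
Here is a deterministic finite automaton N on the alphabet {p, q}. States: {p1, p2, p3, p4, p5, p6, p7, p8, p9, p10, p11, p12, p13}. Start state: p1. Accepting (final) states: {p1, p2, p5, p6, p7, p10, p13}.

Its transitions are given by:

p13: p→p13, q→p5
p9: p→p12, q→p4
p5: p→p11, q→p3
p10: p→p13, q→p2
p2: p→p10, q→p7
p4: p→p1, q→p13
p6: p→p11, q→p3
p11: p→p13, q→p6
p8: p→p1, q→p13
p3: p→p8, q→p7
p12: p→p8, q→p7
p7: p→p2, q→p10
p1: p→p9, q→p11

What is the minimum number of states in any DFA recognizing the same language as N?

10

P0 = {p1,p2,p5,p6,p7,p10,p13} | {p3,p4,p8,p9,p11,p12}.
On input p, block {p1,p2,p5,p6,p7,p10,p13} splits into {p2,p7,p10,p13} and {p1,p5,p6}.
Split {p2,p7,p10,p13} by δ(·,q) → {p2,p7,p10} and {p13}.
On input p, block {p2,p7,p10} splits into {p2,p7} and {p10}.
On input p, block {p2,p7} splits into {p2} and {p7}.
Refine {p3,p4,p8,p9,p11,p12} on symbol p: members go to different blocks, giving {p3,p9,p12} and {p4,p8} and {p11}.
Refine {p3,p9,p12} on symbol p: members go to different blocks, giving {p3,p12} and {p9}.
Split {p1,p5,p6} by δ(·,p) → {p5,p6} and {p1}.
No further refinement is possible. Final partition (10 blocks): {p2} | {p3,p12} | {p5,p6} | {p13} | {p10} | {p7} | {p4,p8} | {p11} | {p9} | {p1}.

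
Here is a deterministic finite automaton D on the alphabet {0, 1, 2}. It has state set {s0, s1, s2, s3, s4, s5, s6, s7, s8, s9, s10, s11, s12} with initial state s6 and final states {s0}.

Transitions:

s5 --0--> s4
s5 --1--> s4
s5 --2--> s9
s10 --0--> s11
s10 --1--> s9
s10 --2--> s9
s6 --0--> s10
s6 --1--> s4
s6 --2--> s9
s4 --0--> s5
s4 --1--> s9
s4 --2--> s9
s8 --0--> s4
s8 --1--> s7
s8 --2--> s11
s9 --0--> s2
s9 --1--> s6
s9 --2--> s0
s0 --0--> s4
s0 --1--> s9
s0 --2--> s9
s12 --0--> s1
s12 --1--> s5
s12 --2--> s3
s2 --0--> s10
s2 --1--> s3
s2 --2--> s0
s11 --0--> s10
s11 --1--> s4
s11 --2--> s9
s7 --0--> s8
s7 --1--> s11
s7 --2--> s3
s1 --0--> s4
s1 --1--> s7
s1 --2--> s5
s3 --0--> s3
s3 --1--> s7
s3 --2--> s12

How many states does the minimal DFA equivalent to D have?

Initial partition by acceptance: {s0} | {s1,s2,s3,s4,s5,s6,s7,s8,s9,s10,s11,s12}.
Split {s1,s2,s3,s4,s5,s6,s7,s8,s9,s10,s11,s12} by δ(·,2) → {s1,s3,s4,s5,s6,s7,s8,s10,s11,s12} and {s2,s9}.
Refine {s1,s3,s4,s5,s6,s7,s8,s10,s11,s12} on symbol 1: members go to different blocks, giving {s1,s3,s5,s6,s7,s8,s11,s12} and {s4,s10}.
Refine {s1,s3,s5,s6,s7,s8,s11,s12} on symbol 0: members go to different blocks, giving {s1,s5,s6,s8,s11} and {s3,s7,s12}.
On input 1, block {s1,s5,s6,s8,s11} splits into {s5,s6,s11} and {s1,s8}.
Split {s2,s9} by δ(·,0) → {s2} and {s9}.
Refine {s3,s7,s12} on symbol 0: members go to different blocks, giving {s7,s12} and {s3}.
The partition is now stable with 8 blocks: {s0} | {s5,s6,s11} | {s2} | {s4,s10} | {s7,s12} | {s1,s8} | {s9} | {s3}.

8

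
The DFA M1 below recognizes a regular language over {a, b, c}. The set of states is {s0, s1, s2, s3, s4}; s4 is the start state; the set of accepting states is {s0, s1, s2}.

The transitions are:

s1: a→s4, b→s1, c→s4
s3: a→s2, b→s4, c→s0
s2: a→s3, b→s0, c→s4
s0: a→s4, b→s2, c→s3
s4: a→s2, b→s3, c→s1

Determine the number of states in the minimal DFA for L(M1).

2

P0 = {s0,s1,s2} | {s3,s4}.
No further refinement is possible. Final partition (2 blocks): {s0,s1,s2} | {s3,s4}.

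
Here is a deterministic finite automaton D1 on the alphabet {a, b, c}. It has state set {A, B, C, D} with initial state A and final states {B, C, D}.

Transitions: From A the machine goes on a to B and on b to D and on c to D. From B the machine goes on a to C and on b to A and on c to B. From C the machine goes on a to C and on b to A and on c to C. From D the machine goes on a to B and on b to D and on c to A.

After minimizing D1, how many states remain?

3

All states are reachable from the start state.
Start with accepting vs non-accepting: {B,C,D} | {A}.
Refine {B,C,D} on symbol b: members go to different blocks, giving {B,C} and {D}.
Stable partition: {B,C} | {A} | {D} — 3 equivalence classes.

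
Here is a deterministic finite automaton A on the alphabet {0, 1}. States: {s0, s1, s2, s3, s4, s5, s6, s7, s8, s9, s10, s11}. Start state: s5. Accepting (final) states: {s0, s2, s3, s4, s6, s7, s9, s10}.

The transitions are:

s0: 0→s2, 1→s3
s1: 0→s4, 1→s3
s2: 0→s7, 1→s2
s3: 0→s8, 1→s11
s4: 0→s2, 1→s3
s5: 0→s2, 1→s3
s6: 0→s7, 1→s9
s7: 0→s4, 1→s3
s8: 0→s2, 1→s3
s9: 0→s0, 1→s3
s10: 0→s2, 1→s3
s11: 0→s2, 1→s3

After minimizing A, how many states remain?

States {s0,s1,s6,s9,s10} cannot be reached from the start state, so discard them.
P0 = {s2,s3,s4,s7} | {s5,s8,s11}.
Refine {s2,s3,s4,s7} on symbol 0: members go to different blocks, giving {s2,s4,s7} and {s3}.
Refine {s2,s4,s7} on symbol 1: members go to different blocks, giving {s4,s7} and {s2}.
Split {s4,s7} by δ(·,0) → {s4} and {s7}.
No further refinement is possible. Final partition (5 blocks): {s4} | {s5,s8,s11} | {s3} | {s2} | {s7}.

5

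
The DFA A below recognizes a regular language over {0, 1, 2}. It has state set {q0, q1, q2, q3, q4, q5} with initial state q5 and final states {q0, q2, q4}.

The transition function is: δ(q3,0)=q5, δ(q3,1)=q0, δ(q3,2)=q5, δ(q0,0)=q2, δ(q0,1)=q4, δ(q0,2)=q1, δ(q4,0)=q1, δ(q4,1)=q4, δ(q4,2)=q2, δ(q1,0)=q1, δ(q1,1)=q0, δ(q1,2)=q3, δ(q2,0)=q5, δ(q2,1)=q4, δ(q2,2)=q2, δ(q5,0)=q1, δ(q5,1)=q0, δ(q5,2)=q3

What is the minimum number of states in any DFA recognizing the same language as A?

3

Every state is reachable, so we keep all 6.
P0 = {q0,q2,q4} | {q1,q3,q5}.
Split {q0,q2,q4} by δ(·,0) → {q2,q4} and {q0}.
The partition is now stable with 3 blocks: {q2,q4} | {q1,q3,q5} | {q0}.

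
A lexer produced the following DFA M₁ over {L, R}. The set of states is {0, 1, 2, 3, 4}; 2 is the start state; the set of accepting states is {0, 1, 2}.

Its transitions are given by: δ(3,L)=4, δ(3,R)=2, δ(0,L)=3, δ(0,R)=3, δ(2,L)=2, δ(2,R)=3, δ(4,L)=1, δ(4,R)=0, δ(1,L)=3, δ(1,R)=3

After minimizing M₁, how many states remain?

4

All states are reachable from the start state.
Start with accepting vs non-accepting: {0,1,2} | {3,4}.
Split {0,1,2} by δ(·,L) → {0,1} and {2}.
On input L, block {3,4} splits into {3} and {4}.
Stable partition: {0,1} | {3} | {2} | {4} — 4 equivalence classes.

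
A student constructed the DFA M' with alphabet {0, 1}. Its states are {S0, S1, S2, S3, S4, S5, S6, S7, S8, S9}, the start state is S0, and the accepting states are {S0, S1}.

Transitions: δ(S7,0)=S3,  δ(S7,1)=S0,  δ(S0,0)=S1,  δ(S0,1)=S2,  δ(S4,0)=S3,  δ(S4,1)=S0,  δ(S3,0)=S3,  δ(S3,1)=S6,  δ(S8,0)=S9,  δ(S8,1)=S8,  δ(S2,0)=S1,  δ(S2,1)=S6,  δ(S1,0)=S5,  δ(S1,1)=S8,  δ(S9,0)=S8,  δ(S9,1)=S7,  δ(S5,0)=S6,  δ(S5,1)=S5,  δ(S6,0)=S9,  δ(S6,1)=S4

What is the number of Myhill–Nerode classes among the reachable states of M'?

All states are reachable from the start state.
Initial partition by acceptance: {S0,S1} | {S2,S3,S4,S5,S6,S7,S8,S9}.
Split {S0,S1} by δ(·,0) → {S0} and {S1}.
On input 0, block {S2,S3,S4,S5,S6,S7,S8,S9} splits into {S3,S4,S5,S6,S7,S8,S9} and {S2}.
Split {S3,S4,S5,S6,S7,S8,S9} by δ(·,1) → {S3,S5,S6,S8,S9} and {S4,S7}.
Split {S3,S5,S6,S8,S9} by δ(·,1) → {S3,S5,S8} and {S6,S9}.
Refine {S3,S5,S8} on symbol 0: members go to different blocks, giving {S5,S8} and {S3}.
Refine {S6,S9} on symbol 0: members go to different blocks, giving {S6} and {S9}.
On input 0, block {S5,S8} splits into {S5} and {S8}.
The partition is now stable with 9 blocks: {S0} | {S5} | {S1} | {S2} | {S4,S7} | {S6} | {S3} | {S9} | {S8}.

9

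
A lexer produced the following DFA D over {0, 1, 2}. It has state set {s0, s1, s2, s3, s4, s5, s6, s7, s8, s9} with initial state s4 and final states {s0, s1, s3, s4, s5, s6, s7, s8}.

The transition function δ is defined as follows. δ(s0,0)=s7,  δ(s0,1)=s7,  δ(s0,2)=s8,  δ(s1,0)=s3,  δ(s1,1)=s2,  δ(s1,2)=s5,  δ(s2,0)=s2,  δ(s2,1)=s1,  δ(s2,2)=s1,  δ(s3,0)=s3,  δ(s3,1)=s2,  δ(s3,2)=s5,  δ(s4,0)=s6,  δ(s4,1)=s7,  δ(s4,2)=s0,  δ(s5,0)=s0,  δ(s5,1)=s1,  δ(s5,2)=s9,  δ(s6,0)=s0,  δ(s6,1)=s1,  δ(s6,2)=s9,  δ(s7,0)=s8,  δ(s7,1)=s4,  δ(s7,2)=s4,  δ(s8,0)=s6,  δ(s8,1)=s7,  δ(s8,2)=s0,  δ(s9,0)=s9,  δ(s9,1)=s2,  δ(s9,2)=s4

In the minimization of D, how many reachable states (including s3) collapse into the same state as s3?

Every state is reachable, so we keep all 10.
Initial partition by acceptance: {s0,s1,s3,s4,s5,s6,s7,s8} | {s2,s9}.
Refine {s0,s1,s3,s4,s5,s6,s7,s8} on symbol 1: members go to different blocks, giving {s0,s4,s5,s6,s7,s8} and {s1,s3}.
On input 1, block {s0,s4,s5,s6,s7,s8} splits into {s0,s4,s7,s8} and {s5,s6}.
Refine {s0,s4,s7,s8} on symbol 0: members go to different blocks, giving {s0,s7} and {s4,s8}.
Split {s0,s7} by δ(·,0) → {s0} and {s7}.
On input 1, block {s2,s9} splits into {s2} and {s9}.
No further refinement is possible. Final partition (7 blocks): {s0} | {s2} | {s1,s3} | {s5,s6} | {s4,s8} | {s7} | {s9}.
The equivalence class containing s3 is {s1,s3}, of size 2.

2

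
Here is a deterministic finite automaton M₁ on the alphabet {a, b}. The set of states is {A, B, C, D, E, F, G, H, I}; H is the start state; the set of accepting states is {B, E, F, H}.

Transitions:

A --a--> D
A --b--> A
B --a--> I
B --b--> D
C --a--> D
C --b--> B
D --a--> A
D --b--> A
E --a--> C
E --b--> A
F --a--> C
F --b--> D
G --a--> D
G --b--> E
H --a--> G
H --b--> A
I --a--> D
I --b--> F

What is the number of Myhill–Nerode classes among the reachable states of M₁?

3

Every state is reachable, so we keep all 9.
Start with accepting vs non-accepting: {B,E,F,H} | {A,C,D,G,I}.
Refine {A,C,D,G,I} on symbol b: members go to different blocks, giving {C,G,I} and {A,D}.
Stable partition: {B,E,F,H} | {C,G,I} | {A,D} — 3 equivalence classes.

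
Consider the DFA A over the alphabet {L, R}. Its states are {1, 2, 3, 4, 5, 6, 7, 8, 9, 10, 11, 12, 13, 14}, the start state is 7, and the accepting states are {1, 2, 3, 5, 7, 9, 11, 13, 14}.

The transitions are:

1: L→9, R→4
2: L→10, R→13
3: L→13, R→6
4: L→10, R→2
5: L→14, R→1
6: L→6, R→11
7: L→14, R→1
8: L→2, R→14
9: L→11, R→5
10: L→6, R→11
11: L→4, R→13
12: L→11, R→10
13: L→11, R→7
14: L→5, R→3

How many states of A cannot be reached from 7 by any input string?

2

No path from 7 leads to 8, 12; the other 12 states are all reachable.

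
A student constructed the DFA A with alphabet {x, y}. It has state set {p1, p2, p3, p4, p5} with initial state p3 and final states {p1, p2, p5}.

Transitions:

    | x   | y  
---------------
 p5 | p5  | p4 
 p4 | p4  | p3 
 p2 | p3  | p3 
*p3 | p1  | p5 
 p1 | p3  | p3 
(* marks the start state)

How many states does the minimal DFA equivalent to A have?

4

States {p2} cannot be reached from the start state, so discard them.
Start with accepting vs non-accepting: {p1,p5} | {p3,p4}.
On input x, block {p1,p5} splits into {p1} and {p5}.
On input x, block {p3,p4} splits into {p3} and {p4}.
The partition is now stable with 4 blocks: {p1} | {p3} | {p5} | {p4}.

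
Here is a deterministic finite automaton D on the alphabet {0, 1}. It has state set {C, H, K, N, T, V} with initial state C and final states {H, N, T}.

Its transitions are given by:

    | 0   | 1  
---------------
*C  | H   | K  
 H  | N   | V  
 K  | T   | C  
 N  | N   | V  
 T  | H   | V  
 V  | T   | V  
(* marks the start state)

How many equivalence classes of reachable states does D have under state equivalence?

All states are reachable from the start state.
Initial partition by acceptance: {H,N,T} | {C,K,V}.
The partition is now stable with 2 blocks: {H,N,T} | {C,K,V}.

2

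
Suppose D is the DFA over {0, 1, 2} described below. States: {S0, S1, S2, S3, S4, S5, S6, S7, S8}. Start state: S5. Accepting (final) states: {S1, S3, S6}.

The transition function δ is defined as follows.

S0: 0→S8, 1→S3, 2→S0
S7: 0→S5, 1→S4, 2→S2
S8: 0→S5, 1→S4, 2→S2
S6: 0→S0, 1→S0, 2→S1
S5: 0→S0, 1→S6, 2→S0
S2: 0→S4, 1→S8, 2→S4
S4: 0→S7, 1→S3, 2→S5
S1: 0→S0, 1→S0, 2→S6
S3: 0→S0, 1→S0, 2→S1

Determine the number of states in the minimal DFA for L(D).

All states are reachable from the start state.
P0 = {S1,S3,S6} | {S0,S2,S4,S5,S7,S8}.
Split {S0,S2,S4,S5,S7,S8} by δ(·,1) → {S0,S4,S5} and {S2,S7,S8}.
Split {S0,S4,S5} by δ(·,0) → {S0,S4} and {S5}.
Refine {S0,S4} on symbol 2: members go to different blocks, giving {S0} and {S4}.
Split {S2,S7,S8} by δ(·,0) → {S7,S8} and {S2}.
Stable partition: {S1,S3,S6} | {S0} | {S7,S8} | {S5} | {S4} | {S2} — 6 equivalence classes.

6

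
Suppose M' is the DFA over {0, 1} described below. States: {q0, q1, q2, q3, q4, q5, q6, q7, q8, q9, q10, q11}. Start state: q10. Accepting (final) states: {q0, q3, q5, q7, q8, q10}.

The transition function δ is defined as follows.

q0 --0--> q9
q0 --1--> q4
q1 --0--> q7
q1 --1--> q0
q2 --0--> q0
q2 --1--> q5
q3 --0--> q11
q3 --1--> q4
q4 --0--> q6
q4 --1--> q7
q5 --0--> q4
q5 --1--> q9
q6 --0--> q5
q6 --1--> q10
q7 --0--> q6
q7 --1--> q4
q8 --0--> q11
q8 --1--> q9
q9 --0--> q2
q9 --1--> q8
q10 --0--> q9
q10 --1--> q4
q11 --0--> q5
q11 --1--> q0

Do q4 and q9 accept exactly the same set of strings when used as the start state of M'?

First remove the unreachable states {q1,q3}; 10 states remain.
Initial partition by acceptance: {q0,q5,q7,q8,q10} | {q2,q4,q6,q9,q11}.
Split {q2,q4,q6,q9,q11} by δ(·,0) → {q2,q6,q11} and {q4,q9}.
On input 0, block {q0,q5,q7,q8,q10} splits into {q0,q5,q10} and {q7,q8}.
No further refinement is possible. Final partition (4 blocks): {q0,q5,q10} | {q2,q6,q11} | {q4,q9} | {q7,q8}.
q4 and q9 lie in the same block of the stable partition, so they are equivalent — no string distinguishes them.

Yes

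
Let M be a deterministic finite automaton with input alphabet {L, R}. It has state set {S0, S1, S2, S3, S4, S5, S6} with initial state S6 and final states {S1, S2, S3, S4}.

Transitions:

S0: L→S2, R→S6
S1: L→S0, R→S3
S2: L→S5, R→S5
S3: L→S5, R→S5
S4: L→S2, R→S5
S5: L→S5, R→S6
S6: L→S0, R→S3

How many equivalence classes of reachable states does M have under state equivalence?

4

States {S1,S4} cannot be reached from the start state, so discard them.
Start with accepting vs non-accepting: {S2,S3} | {S0,S5,S6}.
Split {S0,S5,S6} by δ(·,L) → {S5,S6} and {S0}.
Refine {S5,S6} on symbol L: members go to different blocks, giving {S5} and {S6}.
The partition is now stable with 4 blocks: {S2,S3} | {S5} | {S0} | {S6}.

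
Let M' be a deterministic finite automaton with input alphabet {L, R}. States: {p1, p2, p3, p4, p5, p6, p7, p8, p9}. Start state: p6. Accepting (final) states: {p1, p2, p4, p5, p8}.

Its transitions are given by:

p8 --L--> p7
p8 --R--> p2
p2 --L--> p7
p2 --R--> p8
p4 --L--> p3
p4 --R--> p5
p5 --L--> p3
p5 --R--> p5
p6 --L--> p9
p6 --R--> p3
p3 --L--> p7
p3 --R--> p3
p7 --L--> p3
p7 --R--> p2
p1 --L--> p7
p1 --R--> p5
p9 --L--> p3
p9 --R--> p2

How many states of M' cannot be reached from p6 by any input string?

BFS from p6 reaches {p2, p3, p6, p7, p8, p9}; the 3 state(s) p1, p4, p5 are never visited.

3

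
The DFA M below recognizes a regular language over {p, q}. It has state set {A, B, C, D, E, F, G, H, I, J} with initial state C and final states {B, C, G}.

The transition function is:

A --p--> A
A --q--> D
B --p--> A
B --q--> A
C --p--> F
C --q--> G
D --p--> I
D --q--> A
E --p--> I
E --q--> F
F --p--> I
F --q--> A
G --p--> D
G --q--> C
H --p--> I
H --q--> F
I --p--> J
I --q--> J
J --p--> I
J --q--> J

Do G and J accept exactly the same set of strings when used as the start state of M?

No

States {B,E,H} cannot be reached from the start state, so discard them.
Start with accepting vs non-accepting: {C,G} | {A,D,F,I,J}.
No further refinement is possible. Final partition (2 blocks): {C,G} | {A,D,F,I,J}.
G and J end up in different blocks, so they are distinguishable. For instance, the string 'ε' is accepted from only G.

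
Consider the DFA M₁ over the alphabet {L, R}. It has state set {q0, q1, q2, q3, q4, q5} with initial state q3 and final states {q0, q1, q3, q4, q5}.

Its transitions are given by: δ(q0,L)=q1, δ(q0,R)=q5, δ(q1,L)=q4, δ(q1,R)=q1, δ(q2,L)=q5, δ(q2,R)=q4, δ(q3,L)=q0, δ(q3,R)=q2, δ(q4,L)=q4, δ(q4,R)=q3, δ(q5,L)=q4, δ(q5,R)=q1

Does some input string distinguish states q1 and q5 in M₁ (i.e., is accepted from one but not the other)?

No

P0 = {q0,q1,q3,q4,q5} | {q2}.
Split {q0,q1,q3,q4,q5} by δ(·,R) → {q0,q1,q4,q5} and {q3}.
Split {q0,q1,q4,q5} by δ(·,R) → {q0,q1,q5} and {q4}.
Refine {q0,q1,q5} on symbol L: members go to different blocks, giving {q1,q5} and {q0}.
The partition is now stable with 5 blocks: {q1,q5} | {q2} | {q3} | {q4} | {q0}.
q1 and q5 lie in the same block of the stable partition, so they are equivalent — no string distinguishes them.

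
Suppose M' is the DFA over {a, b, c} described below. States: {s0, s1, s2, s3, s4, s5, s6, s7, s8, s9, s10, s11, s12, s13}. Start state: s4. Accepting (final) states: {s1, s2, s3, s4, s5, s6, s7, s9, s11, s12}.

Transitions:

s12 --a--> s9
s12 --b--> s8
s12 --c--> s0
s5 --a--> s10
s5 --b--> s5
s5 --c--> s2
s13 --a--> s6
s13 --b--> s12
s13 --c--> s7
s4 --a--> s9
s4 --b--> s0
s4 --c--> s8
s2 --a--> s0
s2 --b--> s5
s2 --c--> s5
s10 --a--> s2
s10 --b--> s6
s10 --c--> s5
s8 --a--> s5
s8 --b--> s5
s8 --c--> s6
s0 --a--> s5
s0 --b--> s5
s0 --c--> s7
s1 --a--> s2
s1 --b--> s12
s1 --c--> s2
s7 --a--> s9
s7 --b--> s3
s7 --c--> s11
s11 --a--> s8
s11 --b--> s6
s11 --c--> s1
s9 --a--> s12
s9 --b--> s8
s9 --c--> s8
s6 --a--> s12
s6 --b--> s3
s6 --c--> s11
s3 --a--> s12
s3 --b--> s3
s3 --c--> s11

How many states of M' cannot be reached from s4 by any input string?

1

Starting at s4 and following transitions, the reachable set is {s0, s1, s2, s3, s4, s5, s6, s7, s8, s9, s10, s11, s12}. That leaves s13 unreachable — 1 in total.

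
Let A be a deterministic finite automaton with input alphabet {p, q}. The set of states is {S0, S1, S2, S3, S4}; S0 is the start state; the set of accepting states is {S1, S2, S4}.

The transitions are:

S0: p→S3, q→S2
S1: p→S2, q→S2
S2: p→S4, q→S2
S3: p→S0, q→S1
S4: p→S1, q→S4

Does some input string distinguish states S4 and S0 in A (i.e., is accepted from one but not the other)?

Every state is reachable, so we keep all 5.
Initial partition by acceptance: {S1,S2,S4} | {S0,S3}.
The partition is now stable with 2 blocks: {S1,S2,S4} | {S0,S3}.
S4 and S0 end up in different blocks, so they are distinguishable. For instance, the string 'ε' is accepted from only S4.

Yes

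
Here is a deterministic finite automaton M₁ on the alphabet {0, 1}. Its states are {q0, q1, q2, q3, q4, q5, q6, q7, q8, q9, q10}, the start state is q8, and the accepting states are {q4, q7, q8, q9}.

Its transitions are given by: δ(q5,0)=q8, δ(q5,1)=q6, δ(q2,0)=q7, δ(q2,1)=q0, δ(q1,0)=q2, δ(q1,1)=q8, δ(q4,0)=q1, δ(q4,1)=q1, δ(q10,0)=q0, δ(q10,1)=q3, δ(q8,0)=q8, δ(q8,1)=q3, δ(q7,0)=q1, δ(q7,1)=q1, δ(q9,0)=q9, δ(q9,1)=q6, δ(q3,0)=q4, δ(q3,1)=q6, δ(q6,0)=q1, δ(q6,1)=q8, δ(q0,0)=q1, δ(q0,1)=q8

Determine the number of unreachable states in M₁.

No path from q8 leads to q5, q9, q10; the other 8 states are all reachable.

3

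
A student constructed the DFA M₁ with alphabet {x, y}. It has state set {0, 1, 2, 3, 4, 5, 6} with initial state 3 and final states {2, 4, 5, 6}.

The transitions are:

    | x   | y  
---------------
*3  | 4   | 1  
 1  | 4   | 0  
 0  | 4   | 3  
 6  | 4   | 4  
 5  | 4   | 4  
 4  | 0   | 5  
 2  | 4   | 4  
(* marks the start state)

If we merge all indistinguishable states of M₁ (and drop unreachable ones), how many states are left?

First remove the unreachable states {2,6}; 5 states remain.
P0 = {4,5} | {0,1,3}.
On input x, block {4,5} splits into {4} and {5}.
Stable partition: {4} | {0,1,3} | {5} — 3 equivalence classes.

3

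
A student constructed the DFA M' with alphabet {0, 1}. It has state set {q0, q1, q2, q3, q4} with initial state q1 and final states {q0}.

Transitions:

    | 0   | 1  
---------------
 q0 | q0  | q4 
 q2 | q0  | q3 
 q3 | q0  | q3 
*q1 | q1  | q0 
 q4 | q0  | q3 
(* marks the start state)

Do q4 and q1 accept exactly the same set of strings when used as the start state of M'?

No

First remove the unreachable states {q2}; 4 states remain.
Start with accepting vs non-accepting: {q0} | {q1,q3,q4}.
On input 0, block {q1,q3,q4} splits into {q3,q4} and {q1}.
No further refinement is possible. Final partition (3 blocks): {q0} | {q3,q4} | {q1}.
q4 and q1 end up in different blocks, so they are distinguishable. For instance, the string '0' is accepted from only q4.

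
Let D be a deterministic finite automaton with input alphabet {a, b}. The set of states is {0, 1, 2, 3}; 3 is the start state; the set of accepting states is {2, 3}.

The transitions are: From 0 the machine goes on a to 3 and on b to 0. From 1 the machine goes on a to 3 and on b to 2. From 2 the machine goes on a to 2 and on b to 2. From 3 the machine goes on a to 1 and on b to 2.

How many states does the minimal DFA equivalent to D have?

First remove the unreachable states {0}; 3 states remain.
Initial partition by acceptance: {2,3} | {1}.
On input a, block {2,3} splits into {2} and {3}.
The partition is now stable with 3 blocks: {2} | {1} | {3}.

3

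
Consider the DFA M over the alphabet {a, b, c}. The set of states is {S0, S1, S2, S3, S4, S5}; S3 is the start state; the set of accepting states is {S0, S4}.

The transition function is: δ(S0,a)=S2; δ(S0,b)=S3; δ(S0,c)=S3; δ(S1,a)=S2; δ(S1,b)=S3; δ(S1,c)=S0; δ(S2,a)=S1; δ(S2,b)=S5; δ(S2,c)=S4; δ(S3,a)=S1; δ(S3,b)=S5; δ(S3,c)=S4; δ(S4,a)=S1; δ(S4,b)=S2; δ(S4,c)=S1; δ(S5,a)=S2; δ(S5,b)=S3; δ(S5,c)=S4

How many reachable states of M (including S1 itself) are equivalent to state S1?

4

Every state is reachable, so we keep all 6.
P0 = {S0,S4} | {S1,S2,S3,S5}.
No further refinement is possible. Final partition (2 blocks): {S0,S4} | {S1,S2,S3,S5}.
State S1 belongs to the block {S1,S2,S3,S5}, which has 4 states.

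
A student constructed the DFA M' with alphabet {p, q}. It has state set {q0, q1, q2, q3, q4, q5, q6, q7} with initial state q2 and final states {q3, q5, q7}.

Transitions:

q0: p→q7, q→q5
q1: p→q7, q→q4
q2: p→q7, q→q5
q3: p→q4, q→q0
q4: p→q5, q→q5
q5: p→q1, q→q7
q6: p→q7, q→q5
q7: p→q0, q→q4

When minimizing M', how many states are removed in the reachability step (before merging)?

BFS from q2 reaches {q0, q1, q2, q4, q5, q7}; the 2 state(s) q3, q6 are never visited.

2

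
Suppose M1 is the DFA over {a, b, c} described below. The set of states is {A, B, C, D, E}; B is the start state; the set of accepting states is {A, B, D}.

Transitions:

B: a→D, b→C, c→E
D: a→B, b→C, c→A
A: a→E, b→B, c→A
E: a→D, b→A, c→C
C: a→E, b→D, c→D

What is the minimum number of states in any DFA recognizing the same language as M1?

5

P0 = {A,B,D} | {C,E}.
Refine {A,B,D} on symbol a: members go to different blocks, giving {B,D} and {A}.
Refine {B,D} on symbol c: members go to different blocks, giving {B} and {D}.
Refine {C,E} on symbol a: members go to different blocks, giving {C} and {E}.
Stable partition: {B} | {C} | {A} | {D} | {E} — 5 equivalence classes.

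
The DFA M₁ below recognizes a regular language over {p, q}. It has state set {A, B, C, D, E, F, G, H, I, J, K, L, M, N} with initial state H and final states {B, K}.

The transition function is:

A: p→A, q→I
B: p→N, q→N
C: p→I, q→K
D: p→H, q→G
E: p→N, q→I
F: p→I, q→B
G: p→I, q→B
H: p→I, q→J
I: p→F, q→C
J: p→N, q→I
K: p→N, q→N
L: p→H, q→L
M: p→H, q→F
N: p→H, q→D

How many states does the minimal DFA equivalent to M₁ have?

States {A,E,L,M} cannot be reached from the start state, so discard them.
P0 = {B,K} | {C,D,F,G,H,I,J,N}.
Refine {C,D,F,G,H,I,J,N} on symbol q: members go to different blocks, giving {D,H,I,J,N} and {C,F,G}.
Split {D,H,I,J,N} by δ(·,p) → {D,H,J,N} and {I}.
Split {D,H,J,N} by δ(·,p) → {D,J,N} and {H}.
Refine {D,J,N} on symbol p: members go to different blocks, giving {D,N} and {J}.
Split {D,N} by δ(·,q) → {D} and {N}.
The partition is now stable with 7 blocks: {B,K} | {D} | {C,F,G} | {I} | {H} | {J} | {N}.

7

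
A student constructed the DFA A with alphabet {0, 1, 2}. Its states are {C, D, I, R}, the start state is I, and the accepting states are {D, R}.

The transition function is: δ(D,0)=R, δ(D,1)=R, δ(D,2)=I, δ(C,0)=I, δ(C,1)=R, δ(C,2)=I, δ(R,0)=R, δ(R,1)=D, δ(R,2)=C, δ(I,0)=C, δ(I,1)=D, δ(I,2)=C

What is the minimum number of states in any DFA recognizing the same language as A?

Every state is reachable, so we keep all 4.
Initial partition by acceptance: {D,R} | {C,I}.
No further refinement is possible. Final partition (2 blocks): {D,R} | {C,I}.

2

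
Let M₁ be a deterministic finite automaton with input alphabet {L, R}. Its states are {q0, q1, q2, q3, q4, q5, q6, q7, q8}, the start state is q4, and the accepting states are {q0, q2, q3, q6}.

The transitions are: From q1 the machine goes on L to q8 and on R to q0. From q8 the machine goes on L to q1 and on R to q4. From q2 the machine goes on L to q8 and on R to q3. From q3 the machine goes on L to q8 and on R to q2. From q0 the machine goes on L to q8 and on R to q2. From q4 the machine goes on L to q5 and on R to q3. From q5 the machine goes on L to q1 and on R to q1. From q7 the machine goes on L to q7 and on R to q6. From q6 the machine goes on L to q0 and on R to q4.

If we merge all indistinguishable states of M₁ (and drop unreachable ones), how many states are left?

3

States {q6,q7} cannot be reached from the start state, so discard them.
Initial partition by acceptance: {q0,q2,q3} | {q1,q4,q5,q8}.
On input R, block {q1,q4,q5,q8} splits into {q1,q4} and {q5,q8}.
Stable partition: {q0,q2,q3} | {q1,q4} | {q5,q8} — 3 equivalence classes.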